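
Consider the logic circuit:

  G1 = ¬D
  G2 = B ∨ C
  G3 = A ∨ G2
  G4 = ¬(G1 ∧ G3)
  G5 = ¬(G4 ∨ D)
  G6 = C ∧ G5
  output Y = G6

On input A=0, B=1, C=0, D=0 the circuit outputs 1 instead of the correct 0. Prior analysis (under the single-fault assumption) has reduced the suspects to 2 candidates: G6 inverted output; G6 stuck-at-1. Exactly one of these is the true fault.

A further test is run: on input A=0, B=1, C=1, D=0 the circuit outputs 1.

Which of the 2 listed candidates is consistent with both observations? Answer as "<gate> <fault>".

G6 stuck-at-1

Evaluate each candidate on input A=0, B=1, C=1, D=0:
  G6 inverted output: G1=1, G2=1, G3=1, G4=0, G5=1, G6=0 [inverted output] → 0 — eliminated
  G6 stuck-at-1: G1=1, G2=1, G3=1, G4=0, G5=1, G6=1 [stuck-at-1] → 1 — matches
Only G6 stuck-at-1 reproduces the observed 1.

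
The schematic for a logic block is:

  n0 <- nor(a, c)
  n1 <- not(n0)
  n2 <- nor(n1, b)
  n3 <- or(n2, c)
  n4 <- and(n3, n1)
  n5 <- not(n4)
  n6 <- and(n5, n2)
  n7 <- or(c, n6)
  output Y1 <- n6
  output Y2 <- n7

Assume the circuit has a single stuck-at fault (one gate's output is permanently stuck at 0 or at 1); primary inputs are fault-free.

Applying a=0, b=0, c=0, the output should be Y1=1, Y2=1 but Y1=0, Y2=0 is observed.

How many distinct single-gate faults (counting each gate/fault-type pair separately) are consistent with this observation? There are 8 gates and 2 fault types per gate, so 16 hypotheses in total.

Fault-free: n0=1, n1=0, n2=1, n3=1, n4=0, n5=1, n6=1, n7=1 → Y1=1, Y2=1. Observed Y1=0, Y2=0.
  n0: stuck-at-0 ✓; others ✗
  n1: stuck-at-1 ✓; others ✗
  n2: stuck-at-0 ✓; others ✗
  n3: none of the 2 fault types match ✗
  n4: stuck-at-1 ✓; others ✗
  n5: stuck-at-0 ✓; others ✗
  n6: stuck-at-0 ✓; others ✗
  n7: none of the 2 fault types match ✗
Consistent faults: {n0 stuck-at-0, n1 stuck-at-1, n2 stuck-at-0, n4 stuck-at-1, n5 stuck-at-0, n6 stuck-at-0} — 6 in all.

6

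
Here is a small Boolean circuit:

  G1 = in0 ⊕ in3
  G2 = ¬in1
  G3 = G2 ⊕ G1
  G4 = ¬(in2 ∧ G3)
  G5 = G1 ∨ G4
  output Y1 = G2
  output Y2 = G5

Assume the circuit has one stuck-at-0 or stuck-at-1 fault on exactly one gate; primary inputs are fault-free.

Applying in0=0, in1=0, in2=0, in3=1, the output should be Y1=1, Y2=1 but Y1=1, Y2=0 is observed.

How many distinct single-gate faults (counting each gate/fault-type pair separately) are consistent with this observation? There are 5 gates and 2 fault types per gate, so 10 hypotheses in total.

Fault-free: G1=1, G2=1, G3=0, G4=1, G5=1 → Y1=1, Y2=1. Observed Y1=1, Y2=0.
  G1 stuck-at-0: output Y1=1, Y2=1 ✗
  G1 stuck-at-1: output Y1=1, Y2=1 ✗
  G2 stuck-at-0: output Y1=0, Y2=1 ✗
  G2 stuck-at-1: output Y1=1, Y2=1 ✗
  G3 stuck-at-0: output Y1=1, Y2=1 ✗
  G3 stuck-at-1: output Y1=1, Y2=1 ✗
  G4 stuck-at-0: output Y1=1, Y2=1 ✗
  G4 stuck-at-1: output Y1=1, Y2=1 ✗
  G5 stuck-at-0: output Y1=1, Y2=0 ✓
  G5 stuck-at-1: output Y1=1, Y2=1 ✗
Consistent faults: {G5 stuck-at-0} — 1 in all.

1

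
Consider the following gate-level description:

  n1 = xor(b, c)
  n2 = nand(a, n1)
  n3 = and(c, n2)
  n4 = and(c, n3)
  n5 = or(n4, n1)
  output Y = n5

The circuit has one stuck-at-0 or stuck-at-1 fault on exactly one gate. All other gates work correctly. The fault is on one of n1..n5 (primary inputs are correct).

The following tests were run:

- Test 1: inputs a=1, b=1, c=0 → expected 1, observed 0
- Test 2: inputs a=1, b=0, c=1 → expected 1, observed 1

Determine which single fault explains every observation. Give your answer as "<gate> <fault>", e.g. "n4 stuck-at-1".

n1 stuck-at-0

Fault-free values for test 1 (a=1, b=1, c=0): n1=1, n2=0, n3=0, n4=0, n5=1, giving Y=1. Observed 0.
Test 1: faults giving observed 0 are {n1 stuck-at-0, n5 stuck-at-0}.
Test 2 (a=1, b=0, c=1): fault-free n1=1, n2=0, n3=0, n4=0, n5=1 → 1; observed 1. Eliminates n5 stuck-at-0.
Only n1 stuck-at-0 is consistent with every test.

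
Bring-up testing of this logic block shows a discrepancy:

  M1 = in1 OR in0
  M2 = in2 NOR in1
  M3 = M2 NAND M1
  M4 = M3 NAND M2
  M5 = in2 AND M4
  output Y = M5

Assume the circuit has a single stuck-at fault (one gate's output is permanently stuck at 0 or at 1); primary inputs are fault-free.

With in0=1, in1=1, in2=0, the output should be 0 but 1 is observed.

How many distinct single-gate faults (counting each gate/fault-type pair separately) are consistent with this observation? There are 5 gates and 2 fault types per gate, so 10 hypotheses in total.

Fault-free: M1=1, M2=0, M3=1, M4=1, M5=0 → 0. Observed 1.
  M1 stuck-at-0: output 0 ✗
  M1 stuck-at-1: output 0 ✗
  M2 stuck-at-0: output 0 ✗
  M2 stuck-at-1: output 0 ✗
  M3 stuck-at-0: output 0 ✗
  M3 stuck-at-1: output 0 ✗
  M4 stuck-at-0: output 0 ✗
  M4 stuck-at-1: output 0 ✗
  M5 stuck-at-0: output 0 ✗
  M5 stuck-at-1: output 1 ✓
Consistent faults: {M5 stuck-at-1} — 1 in all.

1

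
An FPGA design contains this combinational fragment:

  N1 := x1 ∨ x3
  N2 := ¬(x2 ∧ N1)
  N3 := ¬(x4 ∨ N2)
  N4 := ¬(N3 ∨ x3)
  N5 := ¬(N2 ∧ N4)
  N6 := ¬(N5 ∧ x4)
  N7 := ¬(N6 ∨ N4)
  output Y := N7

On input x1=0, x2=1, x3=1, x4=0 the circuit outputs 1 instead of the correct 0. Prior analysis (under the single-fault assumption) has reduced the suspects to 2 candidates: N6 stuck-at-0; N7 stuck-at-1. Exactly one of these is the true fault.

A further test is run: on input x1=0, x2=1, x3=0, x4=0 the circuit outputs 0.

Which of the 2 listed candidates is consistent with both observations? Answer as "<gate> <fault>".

Evaluate each candidate on input x1=0, x2=1, x3=0, x4=0:
  N6 stuck-at-0: N1=0, N2=1, N3=0, N4=1, N5=0, N6=0 [stuck-at-0], N7=0 → 0 — matches
  N7 stuck-at-1: N1=0, N2=1, N3=0, N4=1, N5=0, N6=1, N7=1 [stuck-at-1] → 1 — eliminated
Only N6 stuck-at-0 reproduces the observed 0.

N6 stuck-at-0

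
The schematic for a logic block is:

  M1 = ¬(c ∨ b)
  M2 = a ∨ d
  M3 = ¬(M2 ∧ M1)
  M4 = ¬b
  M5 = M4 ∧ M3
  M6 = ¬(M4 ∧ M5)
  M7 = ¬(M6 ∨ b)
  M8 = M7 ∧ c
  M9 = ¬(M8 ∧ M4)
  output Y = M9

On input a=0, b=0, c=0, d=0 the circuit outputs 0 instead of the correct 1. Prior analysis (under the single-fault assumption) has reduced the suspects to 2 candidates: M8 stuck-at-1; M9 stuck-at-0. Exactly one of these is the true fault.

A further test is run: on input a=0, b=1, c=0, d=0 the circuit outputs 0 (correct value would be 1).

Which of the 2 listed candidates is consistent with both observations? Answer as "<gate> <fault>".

Evaluate each candidate on input a=0, b=1, c=0, d=0:
  M8 stuck-at-1: M1=0, M2=0, M3=1, M4=0, M5=0, M6=1, M7=0, M8=1 [stuck-at-1], M9=1 → 1 — eliminated
  M9 stuck-at-0: M1=0, M2=0, M3=1, M4=0, M5=0, M6=1, M7=0, M8=0, M9=0 [stuck-at-0] → 0 — matches
Only M9 stuck-at-0 reproduces the observed 0.

M9 stuck-at-0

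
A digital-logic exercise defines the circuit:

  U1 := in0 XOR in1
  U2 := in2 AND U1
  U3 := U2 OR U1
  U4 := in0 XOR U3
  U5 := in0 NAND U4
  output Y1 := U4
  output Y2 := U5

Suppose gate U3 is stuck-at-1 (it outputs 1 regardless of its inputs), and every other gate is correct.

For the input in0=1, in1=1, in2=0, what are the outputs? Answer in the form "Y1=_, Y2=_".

Y1=0, Y2=1

Propagate with U3 forced: U1=0, U2=0, U3=1 [stuck-at-1], U4=0, U5=1.
So the outputs are Y1=0, Y2=1. (Without the fault they would be Y1=1, Y2=0.)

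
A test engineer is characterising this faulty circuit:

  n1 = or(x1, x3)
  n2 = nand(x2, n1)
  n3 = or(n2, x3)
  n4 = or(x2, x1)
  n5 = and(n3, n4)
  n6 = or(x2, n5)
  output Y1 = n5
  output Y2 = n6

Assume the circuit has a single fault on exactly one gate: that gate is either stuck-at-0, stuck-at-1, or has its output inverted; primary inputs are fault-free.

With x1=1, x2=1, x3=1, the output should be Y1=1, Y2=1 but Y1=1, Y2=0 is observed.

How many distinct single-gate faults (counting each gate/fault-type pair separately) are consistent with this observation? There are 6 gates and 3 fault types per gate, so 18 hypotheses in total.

Fault-free: n1=1, n2=0, n3=1, n4=1, n5=1, n6=1 → Y1=1, Y2=1. Observed Y1=1, Y2=0.
  n1: none of the 3 fault types match ✗
  n2: none of the 3 fault types match ✗
  n3: none of the 3 fault types match ✗
  n4: none of the 3 fault types match ✗
  n5: none of the 3 fault types match ✗
  n6: stuck-at-0, inverted output ✓; others ✗
Consistent faults: {n6 stuck-at-0, n6 inverted output} — 2 in all.

2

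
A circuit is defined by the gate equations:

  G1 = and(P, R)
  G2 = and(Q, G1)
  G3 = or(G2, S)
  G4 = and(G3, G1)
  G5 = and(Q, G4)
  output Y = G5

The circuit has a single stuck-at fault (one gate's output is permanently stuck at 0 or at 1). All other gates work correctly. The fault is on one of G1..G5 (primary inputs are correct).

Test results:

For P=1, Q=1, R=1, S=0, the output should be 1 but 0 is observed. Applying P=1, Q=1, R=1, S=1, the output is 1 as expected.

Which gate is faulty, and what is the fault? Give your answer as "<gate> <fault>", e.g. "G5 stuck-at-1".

G2 stuck-at-0

Fault-free values for test 1 (P=1, Q=1, R=1, S=0): G1=1, G2=1, G3=1, G4=1, G5=1, giving Y=1. Observed 0.
Test 1: faults giving observed 0 are {G1 stuck-at-0, G2 stuck-at-0, G3 stuck-at-0, G4 stuck-at-0, G5 stuck-at-0}.
Test 2 (P=1, Q=1, R=1, S=1): fault-free G1=1, G2=1, G3=1, G4=1, G5=1 → 1; observed 1. Eliminates G1 stuck-at-0, G3 stuck-at-0, G4 stuck-at-0, G5 stuck-at-0.
Only G2 stuck-at-0 is consistent with every test.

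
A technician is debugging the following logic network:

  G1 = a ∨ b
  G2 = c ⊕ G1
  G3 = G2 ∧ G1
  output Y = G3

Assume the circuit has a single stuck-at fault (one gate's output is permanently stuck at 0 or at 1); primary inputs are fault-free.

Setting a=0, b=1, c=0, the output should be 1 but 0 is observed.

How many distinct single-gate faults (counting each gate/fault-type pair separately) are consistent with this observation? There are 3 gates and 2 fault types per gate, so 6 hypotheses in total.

3

Fault-free: G1=1, G2=1, G3=1 → 1. Observed 0.
  G1 stuck-at-0: output 0 ✓
  G1 stuck-at-1: output 1 ✗
  G2 stuck-at-0: output 0 ✓
  G2 stuck-at-1: output 1 ✗
  G3 stuck-at-0: output 0 ✓
  G3 stuck-at-1: output 1 ✗
Consistent faults: {G1 stuck-at-0, G2 stuck-at-0, G3 stuck-at-0} — 3 in all.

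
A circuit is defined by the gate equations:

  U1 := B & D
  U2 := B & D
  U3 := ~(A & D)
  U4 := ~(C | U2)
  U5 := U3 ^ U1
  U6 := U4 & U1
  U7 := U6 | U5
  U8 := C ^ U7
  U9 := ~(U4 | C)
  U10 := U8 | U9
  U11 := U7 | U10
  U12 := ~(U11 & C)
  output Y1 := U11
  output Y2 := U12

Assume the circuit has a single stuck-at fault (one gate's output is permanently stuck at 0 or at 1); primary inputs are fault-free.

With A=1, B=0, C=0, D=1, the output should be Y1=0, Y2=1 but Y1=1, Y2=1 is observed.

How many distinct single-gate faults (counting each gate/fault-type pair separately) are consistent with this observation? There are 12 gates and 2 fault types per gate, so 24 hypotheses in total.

11

Fault-free: U1=0, U2=0, U3=0, U4=1, U5=0, U6=0, U7=0, U8=0, U9=0, U10=0, U11=0, U12=1 → Y1=0, Y2=1. Observed Y1=1, Y2=1.
  U1: stuck-at-1 ✓; others ✗
  U2: stuck-at-1 ✓; others ✗
  U3: stuck-at-1 ✓; others ✗
  U4: stuck-at-0 ✓; others ✗
  U5: stuck-at-1 ✓; others ✗
  U6: stuck-at-1 ✓; others ✗
  U7: stuck-at-1 ✓; others ✗
  U8: stuck-at-1 ✓; others ✗
  U9: stuck-at-1 ✓; others ✗
  U10: stuck-at-1 ✓; others ✗
  U11: stuck-at-1 ✓; others ✗
  U12: none of the 2 fault types match ✗
Consistent faults: {U1 stuck-at-1, U2 stuck-at-1, U3 stuck-at-1, U4 stuck-at-0, U5 stuck-at-1, U6 stuck-at-1, U7 stuck-at-1, U8 stuck-at-1, U9 stuck-at-1, U10 stuck-at-1, U11 stuck-at-1} — 11 in all.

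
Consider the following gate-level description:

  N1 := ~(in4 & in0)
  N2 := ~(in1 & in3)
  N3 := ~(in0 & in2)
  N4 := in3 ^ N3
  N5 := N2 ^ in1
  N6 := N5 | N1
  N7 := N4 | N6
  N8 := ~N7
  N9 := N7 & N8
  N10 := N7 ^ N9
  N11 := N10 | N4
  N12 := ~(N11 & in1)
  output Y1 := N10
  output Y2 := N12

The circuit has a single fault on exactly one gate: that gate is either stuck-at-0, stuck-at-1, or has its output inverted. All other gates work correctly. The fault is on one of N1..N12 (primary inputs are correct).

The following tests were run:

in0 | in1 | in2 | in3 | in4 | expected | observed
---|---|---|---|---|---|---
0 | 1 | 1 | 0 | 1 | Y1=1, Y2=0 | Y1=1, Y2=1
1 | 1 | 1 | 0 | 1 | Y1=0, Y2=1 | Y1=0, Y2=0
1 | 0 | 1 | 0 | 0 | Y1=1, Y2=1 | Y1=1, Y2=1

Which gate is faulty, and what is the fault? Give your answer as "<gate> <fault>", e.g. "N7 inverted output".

Fault-free values for test 1 (in0=0, in1=1, in2=1, in3=0, in4=1): N1=1, N2=1, N3=1, N4=1, N5=0, N6=1, N7=1, N8=0, N9=0, N10=1, N11=1, N12=0, giving Y1=1, Y2=0. Observed Y1=1, Y2=1.
Test 1: faults giving observed Y1=1, Y2=1 are {N11 stuck-at-0, N11 inverted output, N12 stuck-at-1, N12 inverted output}.
Test 2 (in0=1, in1=1, in2=1, in3=0, in4=1): fault-free N1=0, N2=1, N3=0, N4=0, N5=0, N6=0, N7=0, N8=1, N9=0, N10=0, N11=0, N12=1 → Y1=0, Y2=1; observed Y1=0, Y2=0. Eliminates N11 stuck-at-0, N12 stuck-at-1.
Test 3 (in0=1, in1=0, in2=1, in3=0, in4=0): fault-free N1=1, N2=1, N3=0, N4=0, N5=1, N6=1, N7=1, N8=0, N9=0, N10=1, N11=1, N12=1 → Y1=1, Y2=1; observed Y1=1, Y2=1. Eliminates N12 inverted output.
Only N11 inverted output is consistent with every test.

N11 inverted output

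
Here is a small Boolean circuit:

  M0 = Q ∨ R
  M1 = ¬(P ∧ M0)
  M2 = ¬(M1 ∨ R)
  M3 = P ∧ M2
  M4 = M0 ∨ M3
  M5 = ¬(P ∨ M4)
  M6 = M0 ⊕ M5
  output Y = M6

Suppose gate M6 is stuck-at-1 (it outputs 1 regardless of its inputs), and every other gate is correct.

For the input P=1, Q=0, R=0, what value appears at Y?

Propagate with M6 forced: M0=0, M1=1, M2=0, M3=0, M4=0, M5=0, M6=1 [stuck-at-1].
So Y = 1. (Without the fault it would be 0.)

1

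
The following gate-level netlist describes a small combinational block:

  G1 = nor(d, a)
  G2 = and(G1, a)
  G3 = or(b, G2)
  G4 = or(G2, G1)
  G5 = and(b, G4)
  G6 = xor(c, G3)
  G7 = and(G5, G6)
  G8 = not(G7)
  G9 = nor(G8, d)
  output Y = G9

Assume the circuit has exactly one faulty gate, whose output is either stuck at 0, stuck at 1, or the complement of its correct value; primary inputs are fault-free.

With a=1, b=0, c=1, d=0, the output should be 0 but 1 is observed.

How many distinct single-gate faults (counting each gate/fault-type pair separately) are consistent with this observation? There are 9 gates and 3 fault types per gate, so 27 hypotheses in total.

8

Fault-free: G1=0, G2=0, G3=0, G4=0, G5=0, G6=1, G7=0, G8=1, G9=0 → 0. Observed 1.
  G1: none of the 3 fault types match ✗
  G2: none of the 3 fault types match ✗
  G3: none of the 3 fault types match ✗
  G4: none of the 3 fault types match ✗
  G5: stuck-at-1, inverted output ✓; others ✗
  G6: none of the 3 fault types match ✗
  G7: stuck-at-1, inverted output ✓; others ✗
  G8: stuck-at-0, inverted output ✓; others ✗
  G9: stuck-at-1, inverted output ✓; others ✗
Consistent faults: {G5 stuck-at-1, G5 inverted output, G7 stuck-at-1, G7 inverted output, G8 stuck-at-0, G8 inverted output, G9 stuck-at-1, G9 inverted output} — 8 in all.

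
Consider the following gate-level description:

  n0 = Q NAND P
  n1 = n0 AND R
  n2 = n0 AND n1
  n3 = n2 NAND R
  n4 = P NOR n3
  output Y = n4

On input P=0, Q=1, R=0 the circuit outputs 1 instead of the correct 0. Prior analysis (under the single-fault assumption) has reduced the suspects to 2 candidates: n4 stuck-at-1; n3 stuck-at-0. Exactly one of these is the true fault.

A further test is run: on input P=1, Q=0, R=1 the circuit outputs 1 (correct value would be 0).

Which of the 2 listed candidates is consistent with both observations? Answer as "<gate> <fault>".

Evaluate each candidate on input P=1, Q=0, R=1:
  n4 stuck-at-1: n0=1, n1=1, n2=1, n3=0, n4=1 [stuck-at-1] → 1 — matches
  n3 stuck-at-0: n0=1, n1=1, n2=1, n3=0 [stuck-at-0], n4=0 → 0 — eliminated
Only n4 stuck-at-1 reproduces the observed 1.

n4 stuck-at-1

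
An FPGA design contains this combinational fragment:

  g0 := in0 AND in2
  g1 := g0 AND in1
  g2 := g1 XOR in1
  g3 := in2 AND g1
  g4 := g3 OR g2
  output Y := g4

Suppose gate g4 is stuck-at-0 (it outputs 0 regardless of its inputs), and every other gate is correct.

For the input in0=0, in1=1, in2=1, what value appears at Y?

Propagate with g4 forced: g0=0, g1=0, g2=1, g3=0, g4=0 [stuck-at-0].
So Y = 0. (Without the fault it would be 1.)

0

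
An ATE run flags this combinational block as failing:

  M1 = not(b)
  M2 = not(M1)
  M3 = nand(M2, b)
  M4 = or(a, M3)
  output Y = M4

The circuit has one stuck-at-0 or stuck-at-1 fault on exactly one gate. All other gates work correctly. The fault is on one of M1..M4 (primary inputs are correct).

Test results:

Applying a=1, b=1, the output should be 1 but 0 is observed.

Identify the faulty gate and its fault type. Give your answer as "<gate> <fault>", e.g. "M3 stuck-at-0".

Fault-free values for test 1 (a=1, b=1): M1=0, M2=1, M3=0, M4=1, giving Y=1. Observed 0.
Test 1: faults giving observed 0 are {M4 stuck-at-0}.
Only M4 stuck-at-0 is consistent with every test.

M4 stuck-at-0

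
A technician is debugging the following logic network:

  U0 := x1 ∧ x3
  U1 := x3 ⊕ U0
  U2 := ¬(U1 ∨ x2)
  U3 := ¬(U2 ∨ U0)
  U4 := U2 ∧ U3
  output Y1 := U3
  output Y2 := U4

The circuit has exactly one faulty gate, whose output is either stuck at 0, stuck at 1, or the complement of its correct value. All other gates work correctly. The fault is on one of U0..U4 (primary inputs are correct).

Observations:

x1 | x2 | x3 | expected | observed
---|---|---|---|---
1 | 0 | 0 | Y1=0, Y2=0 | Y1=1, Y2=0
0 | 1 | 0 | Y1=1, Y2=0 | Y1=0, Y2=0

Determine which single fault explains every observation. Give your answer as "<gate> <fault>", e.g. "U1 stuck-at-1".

U2 inverted output

Fault-free values for test 1 (x1=1, x2=0, x3=0): U0=0, U1=0, U2=1, U3=0, U4=0, giving Y1=0, Y2=0. Observed Y1=1, Y2=0.
Test 1: faults giving observed Y1=1, Y2=0 are {U1 stuck-at-1, U1 inverted output, U2 stuck-at-0, U2 inverted output}.
Test 2 (x1=0, x2=1, x3=0): fault-free U0=0, U1=0, U2=0, U3=1, U4=0 → Y1=1, Y2=0; observed Y1=0, Y2=0. Eliminates U1 stuck-at-1, U1 inverted output, U2 stuck-at-0.
Only U2 inverted output is consistent with every test.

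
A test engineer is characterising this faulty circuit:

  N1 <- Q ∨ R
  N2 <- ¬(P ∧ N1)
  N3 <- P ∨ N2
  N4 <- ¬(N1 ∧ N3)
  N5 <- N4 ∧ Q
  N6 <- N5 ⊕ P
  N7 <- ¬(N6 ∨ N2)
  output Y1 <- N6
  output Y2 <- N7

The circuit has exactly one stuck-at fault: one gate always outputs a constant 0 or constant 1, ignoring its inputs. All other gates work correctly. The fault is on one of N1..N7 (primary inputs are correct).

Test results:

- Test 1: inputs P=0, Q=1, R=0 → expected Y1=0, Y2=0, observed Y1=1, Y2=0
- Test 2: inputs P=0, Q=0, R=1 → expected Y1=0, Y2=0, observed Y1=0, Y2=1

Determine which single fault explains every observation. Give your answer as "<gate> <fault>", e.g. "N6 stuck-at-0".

N2 stuck-at-0

Fault-free values for test 1 (P=0, Q=1, R=0): N1=1, N2=1, N3=1, N4=0, N5=0, N6=0, N7=0, giving Y1=0, Y2=0. Observed Y1=1, Y2=0.
Test 1: faults giving observed Y1=1, Y2=0 are {N1 stuck-at-0, N2 stuck-at-0, N3 stuck-at-0, N4 stuck-at-1, N5 stuck-at-1, N6 stuck-at-1}.
Test 2 (P=0, Q=0, R=1): fault-free N1=1, N2=1, N3=1, N4=0, N5=0, N6=0, N7=0 → Y1=0, Y2=0; observed Y1=0, Y2=1. Eliminates N1 stuck-at-0, N3 stuck-at-0, N4 stuck-at-1, N5 stuck-at-1, N6 stuck-at-1.
Only N2 stuck-at-0 is consistent with every test.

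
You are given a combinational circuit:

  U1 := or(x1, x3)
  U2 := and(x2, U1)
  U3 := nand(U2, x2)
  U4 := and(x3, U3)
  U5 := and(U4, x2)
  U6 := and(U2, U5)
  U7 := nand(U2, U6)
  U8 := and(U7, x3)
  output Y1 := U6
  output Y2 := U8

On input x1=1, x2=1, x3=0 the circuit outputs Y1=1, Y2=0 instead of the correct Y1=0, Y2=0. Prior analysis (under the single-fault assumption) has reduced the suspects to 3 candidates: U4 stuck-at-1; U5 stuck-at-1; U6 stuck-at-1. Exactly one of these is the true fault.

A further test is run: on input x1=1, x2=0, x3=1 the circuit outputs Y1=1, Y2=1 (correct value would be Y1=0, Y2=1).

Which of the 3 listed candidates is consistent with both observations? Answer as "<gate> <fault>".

Evaluate each candidate on input x1=1, x2=0, x3=1:
  U4 stuck-at-1: U1=1, U2=0, U3=1, U4=1 [stuck-at-1], U5=0, U6=0, U7=1, U8=1 → Y1=0, Y2=1 — eliminated
  U5 stuck-at-1: U1=1, U2=0, U3=1, U4=1, U5=1 [stuck-at-1], U6=0, U7=1, U8=1 → Y1=0, Y2=1 — eliminated
  U6 stuck-at-1: U1=1, U2=0, U3=1, U4=1, U5=0, U6=1 [stuck-at-1], U7=1, U8=1 → Y1=1, Y2=1 — matches
Only U6 stuck-at-1 reproduces the observed Y1=1, Y2=1.

U6 stuck-at-1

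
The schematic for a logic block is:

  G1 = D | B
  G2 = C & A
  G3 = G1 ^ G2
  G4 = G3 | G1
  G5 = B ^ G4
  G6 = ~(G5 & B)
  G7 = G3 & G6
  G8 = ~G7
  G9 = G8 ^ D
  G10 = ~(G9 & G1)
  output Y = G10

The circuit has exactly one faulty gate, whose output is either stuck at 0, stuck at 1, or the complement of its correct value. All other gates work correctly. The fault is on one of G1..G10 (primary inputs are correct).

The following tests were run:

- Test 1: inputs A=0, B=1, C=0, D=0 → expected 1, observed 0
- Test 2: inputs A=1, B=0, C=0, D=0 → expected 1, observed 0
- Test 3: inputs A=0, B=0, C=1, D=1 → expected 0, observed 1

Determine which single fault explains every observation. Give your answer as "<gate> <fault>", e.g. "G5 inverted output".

G10 inverted output

Fault-free values for test 1 (A=0, B=1, C=0, D=0): G1=1, G2=0, G3=1, G4=1, G5=0, G6=1, G7=1, G8=0, G9=0, G10=1, giving Y=1. Observed 0.
Test 1: faults giving observed 0 are {G2 stuck-at-1, G2 inverted output, G3 stuck-at-0, G3 inverted output, G4 stuck-at-0, G4 inverted output, G5 stuck-at-1, G5 inverted output, G6 stuck-at-0, G6 inverted output, G7 stuck-at-0, G7 inverted output, G8 stuck-at-1, G8 inverted output, G9 stuck-at-1, G9 inverted output, G10 stuck-at-0, G10 inverted output}.
Test 2 (A=1, B=0, C=0, D=0): fault-free G1=0, G2=0, G3=0, G4=0, G5=0, G6=1, G7=0, G8=1, G9=1, G10=1 → 1; observed 0. Eliminates G2 stuck-at-1, G2 inverted output, G3 stuck-at-0, G3 inverted output, G4 stuck-at-0, G4 inverted output, G5 stuck-at-1, G5 inverted output, G6 stuck-at-0, G6 inverted output, G7 stuck-at-0, G7 inverted output, G8 stuck-at-1, G8 inverted output, G9 stuck-at-1, G9 inverted output.
Test 3 (A=0, B=0, C=1, D=1): fault-free G1=1, G2=0, G3=1, G4=1, G5=1, G6=1, G7=1, G8=0, G9=1, G10=0 → 0; observed 1. Eliminates G10 stuck-at-0.
Only G10 inverted output is consistent with every test.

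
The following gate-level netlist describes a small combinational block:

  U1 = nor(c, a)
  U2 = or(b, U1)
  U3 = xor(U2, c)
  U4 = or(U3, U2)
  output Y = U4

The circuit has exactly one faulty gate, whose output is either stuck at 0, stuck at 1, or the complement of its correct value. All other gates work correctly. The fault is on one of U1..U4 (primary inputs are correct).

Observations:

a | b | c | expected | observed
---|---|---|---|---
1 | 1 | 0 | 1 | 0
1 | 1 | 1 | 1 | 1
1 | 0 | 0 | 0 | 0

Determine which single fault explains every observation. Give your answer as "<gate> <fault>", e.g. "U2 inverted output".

U2 stuck-at-0

Fault-free values for test 1 (a=1, b=1, c=0): U1=0, U2=1, U3=1, U4=1, giving Y=1. Observed 0.
Test 1: faults giving observed 0 are {U2 stuck-at-0, U2 inverted output, U4 stuck-at-0, U4 inverted output}.
Test 2 (a=1, b=1, c=1): fault-free U1=0, U2=1, U3=0, U4=1 → 1; observed 1. Eliminates U4 stuck-at-0, U4 inverted output.
Test 3 (a=1, b=0, c=0): fault-free U1=0, U2=0, U3=0, U4=0 → 0; observed 0. Eliminates U2 inverted output.
Only U2 stuck-at-0 is consistent with every test.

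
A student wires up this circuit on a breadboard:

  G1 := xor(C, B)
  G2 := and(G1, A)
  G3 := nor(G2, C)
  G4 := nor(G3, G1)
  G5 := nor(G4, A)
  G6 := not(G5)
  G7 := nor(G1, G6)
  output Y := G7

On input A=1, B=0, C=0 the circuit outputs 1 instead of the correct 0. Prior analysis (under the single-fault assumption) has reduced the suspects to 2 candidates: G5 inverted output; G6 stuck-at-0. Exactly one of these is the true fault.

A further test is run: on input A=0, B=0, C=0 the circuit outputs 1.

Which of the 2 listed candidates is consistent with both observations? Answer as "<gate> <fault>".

Evaluate each candidate on input A=0, B=0, C=0:
  G5 inverted output: G1=0, G2=0, G3=1, G4=0, G5=0 [inverted output], G6=1, G7=0 → 0 — eliminated
  G6 stuck-at-0: G1=0, G2=0, G3=1, G4=0, G5=1, G6=0 [stuck-at-0], G7=1 → 1 — matches
Only G6 stuck-at-0 reproduces the observed 1.

G6 stuck-at-0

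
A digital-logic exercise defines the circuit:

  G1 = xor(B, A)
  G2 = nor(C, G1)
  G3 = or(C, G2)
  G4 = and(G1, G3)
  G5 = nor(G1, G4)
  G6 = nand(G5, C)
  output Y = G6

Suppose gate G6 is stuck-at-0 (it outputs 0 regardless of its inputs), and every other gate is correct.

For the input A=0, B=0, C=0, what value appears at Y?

0

Propagate with G6 forced: G1=0, G2=1, G3=1, G4=0, G5=1, G6=0 [stuck-at-0].
So Y = 0. (Without the fault it would be 1.)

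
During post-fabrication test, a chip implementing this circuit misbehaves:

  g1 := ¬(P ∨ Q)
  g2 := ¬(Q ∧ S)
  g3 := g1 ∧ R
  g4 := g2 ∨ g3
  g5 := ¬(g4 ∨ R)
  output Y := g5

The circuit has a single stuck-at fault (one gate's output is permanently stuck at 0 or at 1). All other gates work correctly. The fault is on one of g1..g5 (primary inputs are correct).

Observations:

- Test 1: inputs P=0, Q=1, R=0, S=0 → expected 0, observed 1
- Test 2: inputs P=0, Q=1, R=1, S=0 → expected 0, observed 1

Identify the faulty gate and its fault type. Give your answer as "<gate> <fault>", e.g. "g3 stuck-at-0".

Fault-free values for test 1 (P=0, Q=1, R=0, S=0): g1=0, g2=1, g3=0, g4=1, g5=0, giving Y=0. Observed 1.
Test 1: faults giving observed 1 are {g2 stuck-at-0, g4 stuck-at-0, g5 stuck-at-1}.
Test 2 (P=0, Q=1, R=1, S=0): fault-free g1=0, g2=1, g3=0, g4=1, g5=0 → 0; observed 1. Eliminates g2 stuck-at-0, g4 stuck-at-0.
Only g5 stuck-at-1 is consistent with every test.

g5 stuck-at-1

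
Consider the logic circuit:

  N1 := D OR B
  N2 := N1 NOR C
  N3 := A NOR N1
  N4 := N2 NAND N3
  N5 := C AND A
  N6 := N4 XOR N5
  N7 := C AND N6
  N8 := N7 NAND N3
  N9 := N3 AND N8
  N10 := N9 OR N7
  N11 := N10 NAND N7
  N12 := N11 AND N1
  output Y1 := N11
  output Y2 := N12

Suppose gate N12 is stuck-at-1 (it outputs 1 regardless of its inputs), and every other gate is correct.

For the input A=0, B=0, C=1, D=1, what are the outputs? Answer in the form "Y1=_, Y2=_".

Propagate with N12 forced: N1=1, N2=0, N3=0, N4=1, N5=0, N6=1, N7=1, N8=1, N9=0, N10=1, N11=0, N12=1 [stuck-at-1].
So the outputs are Y1=0, Y2=1. (Without the fault they would be Y1=0, Y2=0.)

Y1=0, Y2=1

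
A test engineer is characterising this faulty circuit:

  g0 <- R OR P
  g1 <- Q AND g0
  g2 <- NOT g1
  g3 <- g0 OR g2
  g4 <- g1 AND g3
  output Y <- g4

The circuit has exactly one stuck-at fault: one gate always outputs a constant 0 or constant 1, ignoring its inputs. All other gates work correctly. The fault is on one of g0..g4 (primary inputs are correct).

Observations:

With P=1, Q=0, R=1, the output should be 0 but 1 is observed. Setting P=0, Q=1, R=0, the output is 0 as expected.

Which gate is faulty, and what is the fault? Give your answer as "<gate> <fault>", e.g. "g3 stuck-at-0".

g1 stuck-at-1

Fault-free values for test 1 (P=1, Q=0, R=1): g0=1, g1=0, g2=1, g3=1, g4=0, giving Y=0. Observed 1.
Test 1: faults giving observed 1 are {g1 stuck-at-1, g4 stuck-at-1}.
Test 2 (P=0, Q=1, R=0): fault-free g0=0, g1=0, g2=1, g3=1, g4=0 → 0; observed 0. Eliminates g4 stuck-at-1.
Only g1 stuck-at-1 is consistent with every test.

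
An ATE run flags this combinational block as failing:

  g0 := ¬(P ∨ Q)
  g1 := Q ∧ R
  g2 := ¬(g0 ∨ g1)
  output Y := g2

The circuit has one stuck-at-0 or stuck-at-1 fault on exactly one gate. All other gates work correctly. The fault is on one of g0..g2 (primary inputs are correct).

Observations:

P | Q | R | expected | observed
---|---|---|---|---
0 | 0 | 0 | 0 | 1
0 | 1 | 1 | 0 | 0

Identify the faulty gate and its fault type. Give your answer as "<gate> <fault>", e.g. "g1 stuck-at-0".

Fault-free values for test 1 (P=0, Q=0, R=0): g0=1, g1=0, g2=0, giving Y=0. Observed 1.
Test 1: faults giving observed 1 are {g0 stuck-at-0, g2 stuck-at-1}.
Test 2 (P=0, Q=1, R=1): fault-free g0=0, g1=1, g2=0 → 0; observed 0. Eliminates g2 stuck-at-1.
Only g0 stuck-at-0 is consistent with every test.

g0 stuck-at-0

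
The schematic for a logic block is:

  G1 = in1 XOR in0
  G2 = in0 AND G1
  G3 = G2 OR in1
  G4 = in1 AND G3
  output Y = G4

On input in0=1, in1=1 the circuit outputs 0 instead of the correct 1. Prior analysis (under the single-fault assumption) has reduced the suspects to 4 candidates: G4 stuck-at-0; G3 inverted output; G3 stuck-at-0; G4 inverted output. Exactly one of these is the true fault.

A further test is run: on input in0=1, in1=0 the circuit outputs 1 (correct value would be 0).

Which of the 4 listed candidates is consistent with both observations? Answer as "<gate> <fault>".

G4 inverted output

Evaluate each candidate on input in0=1, in1=0:
  G4 stuck-at-0: G1=1, G2=1, G3=1, G4=0 [stuck-at-0] → 0 — eliminated
  G3 inverted output: G1=1, G2=1, G3=0 [inverted output], G4=0 → 0 — eliminated
  G3 stuck-at-0: G1=1, G2=1, G3=0 [stuck-at-0], G4=0 → 0 — eliminated
  G4 inverted output: G1=1, G2=1, G3=1, G4=1 [inverted output] → 1 — matches
Only G4 inverted output reproduces the observed 1.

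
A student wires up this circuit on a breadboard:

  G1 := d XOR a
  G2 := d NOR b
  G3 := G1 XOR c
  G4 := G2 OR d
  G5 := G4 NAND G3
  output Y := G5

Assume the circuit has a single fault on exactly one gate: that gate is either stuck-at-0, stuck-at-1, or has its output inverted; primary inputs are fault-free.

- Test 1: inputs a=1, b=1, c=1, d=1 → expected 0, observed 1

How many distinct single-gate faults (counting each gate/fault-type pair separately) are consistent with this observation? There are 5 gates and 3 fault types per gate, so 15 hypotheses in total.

Fault-free: G1=0, G2=0, G3=1, G4=1, G5=0 → 0. Observed 1.
  G1: stuck-at-1, inverted output ✓; others ✗
  G2: none of the 3 fault types match ✗
  G3: stuck-at-0, inverted output ✓; others ✗
  G4: stuck-at-0, inverted output ✓; others ✗
  G5: stuck-at-1, inverted output ✓; others ✗
Consistent faults: {G1 stuck-at-1, G1 inverted output, G3 stuck-at-0, G3 inverted output, G4 stuck-at-0, G4 inverted output, G5 stuck-at-1, G5 inverted output} — 8 in all.

8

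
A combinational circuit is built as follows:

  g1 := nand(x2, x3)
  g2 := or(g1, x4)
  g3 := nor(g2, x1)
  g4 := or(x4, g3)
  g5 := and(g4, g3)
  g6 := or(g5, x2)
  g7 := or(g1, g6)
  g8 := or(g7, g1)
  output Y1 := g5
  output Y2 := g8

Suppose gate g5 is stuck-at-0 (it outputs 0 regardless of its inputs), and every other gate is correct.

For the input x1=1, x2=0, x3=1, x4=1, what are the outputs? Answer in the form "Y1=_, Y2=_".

Y1=0, Y2=1

Propagate with g5 forced: g1=1, g2=1, g3=0, g4=1, g5=0 [stuck-at-0], g6=0, g7=1, g8=1.
So the outputs are Y1=0, Y2=1. (Same as the fault-free value — the fault is masked on this input.)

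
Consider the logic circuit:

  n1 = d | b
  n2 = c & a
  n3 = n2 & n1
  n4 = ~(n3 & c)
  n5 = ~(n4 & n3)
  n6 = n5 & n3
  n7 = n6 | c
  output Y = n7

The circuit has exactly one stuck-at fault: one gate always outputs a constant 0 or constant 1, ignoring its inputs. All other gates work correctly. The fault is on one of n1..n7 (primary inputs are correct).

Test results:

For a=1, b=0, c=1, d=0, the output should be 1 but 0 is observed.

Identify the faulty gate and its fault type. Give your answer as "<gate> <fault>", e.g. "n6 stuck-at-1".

Fault-free values for test 1 (a=1, b=0, c=1, d=0): n1=0, n2=1, n3=0, n4=1, n5=1, n6=0, n7=1, giving Y=1. Observed 0.
Test 1: faults giving observed 0 are {n7 stuck-at-0}.
Only n7 stuck-at-0 is consistent with every test.

n7 stuck-at-0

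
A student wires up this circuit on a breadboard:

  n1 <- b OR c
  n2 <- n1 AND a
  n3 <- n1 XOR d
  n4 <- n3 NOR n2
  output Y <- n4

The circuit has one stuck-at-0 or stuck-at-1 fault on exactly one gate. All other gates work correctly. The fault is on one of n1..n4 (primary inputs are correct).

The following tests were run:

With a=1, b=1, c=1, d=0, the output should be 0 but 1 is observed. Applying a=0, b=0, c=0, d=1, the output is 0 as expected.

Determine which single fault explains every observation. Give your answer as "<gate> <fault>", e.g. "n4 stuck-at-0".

n1 stuck-at-0

Fault-free values for test 1 (a=1, b=1, c=1, d=0): n1=1, n2=1, n3=1, n4=0, giving Y=0. Observed 1.
Test 1: faults giving observed 1 are {n1 stuck-at-0, n4 stuck-at-1}.
Test 2 (a=0, b=0, c=0, d=1): fault-free n1=0, n2=0, n3=1, n4=0 → 0; observed 0. Eliminates n4 stuck-at-1.
Only n1 stuck-at-0 is consistent with every test.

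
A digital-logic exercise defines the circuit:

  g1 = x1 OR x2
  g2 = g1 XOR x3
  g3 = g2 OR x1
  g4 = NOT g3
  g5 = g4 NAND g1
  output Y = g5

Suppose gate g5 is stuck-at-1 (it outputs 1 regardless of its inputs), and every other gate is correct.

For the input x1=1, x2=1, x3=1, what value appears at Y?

1

Propagate with g5 forced: g1=1, g2=0, g3=1, g4=0, g5=1 [stuck-at-1].
So Y = 1. (Same as the fault-free value — the fault is masked on this input.)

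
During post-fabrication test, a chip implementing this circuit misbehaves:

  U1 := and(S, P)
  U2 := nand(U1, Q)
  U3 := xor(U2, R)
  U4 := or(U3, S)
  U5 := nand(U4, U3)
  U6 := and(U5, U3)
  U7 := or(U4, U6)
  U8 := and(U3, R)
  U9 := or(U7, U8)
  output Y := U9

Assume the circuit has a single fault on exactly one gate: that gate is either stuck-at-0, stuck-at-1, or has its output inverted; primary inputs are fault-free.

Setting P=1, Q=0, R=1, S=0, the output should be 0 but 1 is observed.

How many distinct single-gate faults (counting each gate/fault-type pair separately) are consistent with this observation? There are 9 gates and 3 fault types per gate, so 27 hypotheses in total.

14

Fault-free: U1=0, U2=1, U3=0, U4=0, U5=1, U6=0, U7=0, U8=0, U9=0 → 0. Observed 1.
  U1: none of the 3 fault types match ✗
  U2: stuck-at-0, inverted output ✓; others ✗
  U3: stuck-at-1, inverted output ✓; others ✗
  U4: stuck-at-1, inverted output ✓; others ✗
  U5: none of the 3 fault types match ✗
  U6: stuck-at-1, inverted output ✓; others ✗
  U7: stuck-at-1, inverted output ✓; others ✗
  U8: stuck-at-1, inverted output ✓; others ✗
  U9: stuck-at-1, inverted output ✓; others ✗
Consistent faults: {U2 stuck-at-0, U2 inverted output, U3 stuck-at-1, U3 inverted output, U4 stuck-at-1, U4 inverted output, U6 stuck-at-1, U6 inverted output, U7 stuck-at-1, U7 inverted output, U8 stuck-at-1, U8 inverted output, U9 stuck-at-1, U9 inverted output} — 14 in all.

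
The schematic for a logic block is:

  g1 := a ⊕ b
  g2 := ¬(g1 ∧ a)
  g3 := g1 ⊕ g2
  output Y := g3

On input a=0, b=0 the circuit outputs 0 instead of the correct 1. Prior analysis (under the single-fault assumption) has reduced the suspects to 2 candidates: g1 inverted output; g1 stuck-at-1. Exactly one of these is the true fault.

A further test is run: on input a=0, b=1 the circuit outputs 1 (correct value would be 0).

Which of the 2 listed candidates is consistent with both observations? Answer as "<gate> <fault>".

g1 inverted output

Evaluate each candidate on input a=0, b=1:
  g1 inverted output: g1=0 [inverted output], g2=1, g3=1 → 1 — matches
  g1 stuck-at-1: g1=1 [stuck-at-1], g2=1, g3=0 → 0 — eliminated
Only g1 inverted output reproduces the observed 1.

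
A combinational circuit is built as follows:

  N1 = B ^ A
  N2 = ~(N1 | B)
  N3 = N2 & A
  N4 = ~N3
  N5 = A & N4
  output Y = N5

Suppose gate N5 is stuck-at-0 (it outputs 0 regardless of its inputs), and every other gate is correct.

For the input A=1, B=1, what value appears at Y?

Propagate with N5 forced: N1=0, N2=0, N3=0, N4=1, N5=0 [stuck-at-0].
So Y = 0. (Without the fault it would be 1.)

0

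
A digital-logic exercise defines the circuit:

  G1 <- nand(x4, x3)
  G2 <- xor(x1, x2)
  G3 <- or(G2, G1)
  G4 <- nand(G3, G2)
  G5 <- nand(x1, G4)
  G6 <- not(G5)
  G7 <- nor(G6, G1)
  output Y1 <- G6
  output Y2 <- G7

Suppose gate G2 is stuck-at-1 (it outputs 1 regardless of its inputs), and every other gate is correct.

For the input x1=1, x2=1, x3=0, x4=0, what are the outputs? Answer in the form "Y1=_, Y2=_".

Y1=0, Y2=0

Propagate with G2 forced: G1=1, G2=1 [stuck-at-1], G3=1, G4=0, G5=1, G6=0, G7=0.
So the outputs are Y1=0, Y2=0. (Without the fault they would be Y1=1, Y2=0.)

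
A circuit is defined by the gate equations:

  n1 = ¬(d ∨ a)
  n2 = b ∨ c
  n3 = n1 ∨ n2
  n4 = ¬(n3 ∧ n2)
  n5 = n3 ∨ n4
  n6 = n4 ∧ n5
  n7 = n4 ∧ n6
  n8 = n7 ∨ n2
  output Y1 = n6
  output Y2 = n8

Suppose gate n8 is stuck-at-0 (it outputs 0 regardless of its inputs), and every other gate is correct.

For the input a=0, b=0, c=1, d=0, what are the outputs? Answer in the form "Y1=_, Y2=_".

Y1=0, Y2=0

Propagate with n8 forced: n1=1, n2=1, n3=1, n4=0, n5=1, n6=0, n7=0, n8=0 [stuck-at-0].
So the outputs are Y1=0, Y2=0. (Without the fault they would be Y1=0, Y2=1.)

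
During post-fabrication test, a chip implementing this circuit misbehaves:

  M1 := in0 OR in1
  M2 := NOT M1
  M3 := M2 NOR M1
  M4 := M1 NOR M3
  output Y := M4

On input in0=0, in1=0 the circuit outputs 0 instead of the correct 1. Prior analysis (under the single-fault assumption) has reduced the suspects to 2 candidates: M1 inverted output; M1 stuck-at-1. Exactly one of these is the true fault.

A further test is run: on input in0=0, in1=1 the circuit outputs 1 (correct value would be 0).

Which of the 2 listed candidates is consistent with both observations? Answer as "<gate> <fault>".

Evaluate each candidate on input in0=0, in1=1:
  M1 inverted output: M1=0 [inverted output], M2=1, M3=0, M4=1 → 1 — matches
  M1 stuck-at-1: M1=1 [stuck-at-1], M2=0, M3=0, M4=0 → 0 — eliminated
Only M1 inverted output reproduces the observed 1.

M1 inverted output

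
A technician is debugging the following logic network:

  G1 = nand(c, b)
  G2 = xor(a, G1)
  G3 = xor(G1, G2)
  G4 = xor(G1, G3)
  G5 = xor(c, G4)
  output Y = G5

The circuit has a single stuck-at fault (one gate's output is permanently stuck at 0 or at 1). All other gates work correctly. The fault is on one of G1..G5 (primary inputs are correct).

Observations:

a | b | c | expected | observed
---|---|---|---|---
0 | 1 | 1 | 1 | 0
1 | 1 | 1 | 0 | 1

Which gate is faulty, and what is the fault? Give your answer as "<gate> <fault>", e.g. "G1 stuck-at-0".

Fault-free values for test 1 (a=0, b=1, c=1): G1=0, G2=0, G3=0, G4=0, G5=1, giving Y=1. Observed 0.
Test 1: faults giving observed 0 are {G1 stuck-at-1, G2 stuck-at-1, G3 stuck-at-1, G4 stuck-at-1, G5 stuck-at-0}.
Test 2 (a=1, b=1, c=1): fault-free G1=0, G2=1, G3=1, G4=1, G5=0 → 0; observed 1. Eliminates G2 stuck-at-1, G3 stuck-at-1, G4 stuck-at-1, G5 stuck-at-0.
Only G1 stuck-at-1 is consistent with every test.

G1 stuck-at-1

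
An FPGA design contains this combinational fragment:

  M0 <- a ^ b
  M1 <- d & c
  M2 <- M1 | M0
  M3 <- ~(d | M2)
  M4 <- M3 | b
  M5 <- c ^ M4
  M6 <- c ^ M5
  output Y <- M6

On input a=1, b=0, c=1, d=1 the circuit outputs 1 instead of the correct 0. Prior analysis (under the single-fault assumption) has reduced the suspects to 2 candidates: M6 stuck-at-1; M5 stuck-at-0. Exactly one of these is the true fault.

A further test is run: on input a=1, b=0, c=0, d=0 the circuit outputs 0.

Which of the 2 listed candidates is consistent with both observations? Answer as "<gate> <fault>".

Evaluate each candidate on input a=1, b=0, c=0, d=0:
  M6 stuck-at-1: M0=1, M1=0, M2=1, M3=0, M4=0, M5=0, M6=1 [stuck-at-1] → 1 — eliminated
  M5 stuck-at-0: M0=1, M1=0, M2=1, M3=0, M4=0, M5=0 [stuck-at-0], M6=0 → 0 — matches
Only M5 stuck-at-0 reproduces the observed 0.

M5 stuck-at-0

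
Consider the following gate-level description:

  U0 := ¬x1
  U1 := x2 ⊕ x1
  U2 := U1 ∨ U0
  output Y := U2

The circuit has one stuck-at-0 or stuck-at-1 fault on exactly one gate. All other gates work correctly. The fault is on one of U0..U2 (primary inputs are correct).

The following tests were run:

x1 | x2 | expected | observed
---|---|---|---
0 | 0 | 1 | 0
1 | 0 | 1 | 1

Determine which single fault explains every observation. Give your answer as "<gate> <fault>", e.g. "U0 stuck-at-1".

U0 stuck-at-0

Fault-free values for test 1 (x1=0, x2=0): U0=1, U1=0, U2=1, giving Y=1. Observed 0.
Test 1: faults giving observed 0 are {U0 stuck-at-0, U2 stuck-at-0}.
Test 2 (x1=1, x2=0): fault-free U0=0, U1=1, U2=1 → 1; observed 1. Eliminates U2 stuck-at-0.
Only U0 stuck-at-0 is consistent with every test.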